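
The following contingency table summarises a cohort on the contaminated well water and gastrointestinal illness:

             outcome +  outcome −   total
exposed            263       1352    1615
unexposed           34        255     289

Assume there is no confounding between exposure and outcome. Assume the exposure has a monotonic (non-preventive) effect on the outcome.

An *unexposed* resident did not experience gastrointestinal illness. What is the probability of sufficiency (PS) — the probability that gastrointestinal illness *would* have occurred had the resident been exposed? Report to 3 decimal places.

p₁ = P(outcome | exposed) = 263/1615 = 0.16285
p₀ = P(outcome | unexposed) = 34/289 = 0.11765
Under exogeneity and monotonicity, PS = (p₁ − p₀) / (1 − p₀).
PS = (0.16285 − 0.11765) / (1 − 0.11765) = 0.045201 / 0.88235 ≈ 0.0512

PS ≈ 0.051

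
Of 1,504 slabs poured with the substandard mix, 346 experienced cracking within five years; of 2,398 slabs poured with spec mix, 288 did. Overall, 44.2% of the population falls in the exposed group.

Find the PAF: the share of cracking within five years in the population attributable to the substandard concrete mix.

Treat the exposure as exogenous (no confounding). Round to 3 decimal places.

PAF ≈ 0.288

p₁ = P(outcome | exposed) = 346/1504 = 0.23005
p₀ = P(outcome | unexposed) = 288/2398 = 0.1201
Overall risk P(Y=1) = π·p₁ + (1−π)·p₀ = 0.442×0.23005 + 0.558×0.1201 = 0.1687.
Under exogeneity, PAF = [P(Y=1) − p₀] / P(Y=1).
PAF = (0.1687 − 0.1201) / 0.1687 ≈ 0.2881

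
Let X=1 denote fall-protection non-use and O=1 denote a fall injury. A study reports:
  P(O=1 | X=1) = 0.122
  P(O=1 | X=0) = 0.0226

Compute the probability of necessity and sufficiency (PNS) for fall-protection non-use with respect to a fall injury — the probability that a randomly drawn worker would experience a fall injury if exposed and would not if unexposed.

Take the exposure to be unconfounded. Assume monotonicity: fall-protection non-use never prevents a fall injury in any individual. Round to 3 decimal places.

Let p₁ = 0.122, p₀ = 0.0226.
Under exogeneity and monotonicity, PNS = p₁ − p₀.
PNS = 0.122 − 0.0226 = 0.0994

PNS ≈ 0.099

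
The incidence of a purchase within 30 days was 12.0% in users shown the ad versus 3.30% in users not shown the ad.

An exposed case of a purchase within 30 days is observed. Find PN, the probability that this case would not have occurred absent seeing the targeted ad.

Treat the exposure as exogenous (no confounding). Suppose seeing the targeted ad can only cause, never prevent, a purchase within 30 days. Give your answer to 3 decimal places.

p₁ = 0.12, p₀ = 0.033.
Under exogeneity and monotonicity, PN = (p₁ − p₀) / p₁.
PN = (0.12 − 0.033) / 0.12 = 0.087 / 0.12 ≈ 0.7250

PN ≈ 0.725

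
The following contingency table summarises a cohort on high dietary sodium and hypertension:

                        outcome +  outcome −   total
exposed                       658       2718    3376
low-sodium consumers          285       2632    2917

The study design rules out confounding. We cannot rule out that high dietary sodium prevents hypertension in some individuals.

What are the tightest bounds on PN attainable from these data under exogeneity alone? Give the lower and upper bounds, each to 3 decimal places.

p₁ = P(outcome | exposed) = 658/3376 = 0.19491
p₀ = P(outcome | unexposed) = 285/2917 = 0.097703
Under exogeneity alone the bounds on PN are max{0,(p₁−p₀)/p₁} ≤ PN ≤ min{1,(1−p₀)/p₁}.
  lower = (p₁ − p₀)/p₁ = 0.097202 / 0.19491 ≈ 0.4987
  upper = min{1, (1 − p₀)/p₁} = 0.9023 / 0.19491 ≈ 4.6294 → capped at 1

0.499 ≤ PN ≤ 1.000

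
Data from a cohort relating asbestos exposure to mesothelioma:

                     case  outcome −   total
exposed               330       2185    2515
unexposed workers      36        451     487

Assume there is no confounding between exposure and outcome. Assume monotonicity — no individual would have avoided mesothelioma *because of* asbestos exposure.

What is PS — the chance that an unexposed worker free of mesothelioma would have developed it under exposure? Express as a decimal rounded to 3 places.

p₁ = P(outcome | exposed) = 330/2515 = 0.13121
p₀ = P(outcome | unexposed) = 36/487 = 0.073922
Under exogeneity and monotonicity, PS = (p₁ − p₀)/(1 − p₀).
PS = (0.13121 − 0.073922) / 0.92608 ≈ 0.0619

PS ≈ 0.062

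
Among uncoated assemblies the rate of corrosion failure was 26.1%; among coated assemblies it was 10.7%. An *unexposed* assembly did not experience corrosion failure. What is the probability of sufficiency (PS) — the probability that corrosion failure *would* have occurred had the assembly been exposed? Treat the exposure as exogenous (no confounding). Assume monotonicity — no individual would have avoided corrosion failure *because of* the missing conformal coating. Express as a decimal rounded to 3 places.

PS ≈ 0.172

p₁ = 0.261, p₀ = 0.107.
Under exogeneity and monotonicity, PS = (p₁ − p₀) / (1 − p₀).
PS = (0.261 − 0.107) / (1 − 0.107) = 0.154 / 0.893 ≈ 0.1725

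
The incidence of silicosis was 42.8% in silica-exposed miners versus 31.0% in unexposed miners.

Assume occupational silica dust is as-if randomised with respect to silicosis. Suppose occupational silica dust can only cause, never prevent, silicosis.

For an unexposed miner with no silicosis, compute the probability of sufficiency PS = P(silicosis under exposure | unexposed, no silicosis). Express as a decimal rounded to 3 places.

p₁ = 0.428, p₀ = 0.31.
Under exogeneity and monotonicity, PS = (p₁ − p₀) / (1 − p₀).
PS = (0.428 − 0.31) / (1 − 0.31) = 0.118 / 0.69 ≈ 0.1710

PS ≈ 0.171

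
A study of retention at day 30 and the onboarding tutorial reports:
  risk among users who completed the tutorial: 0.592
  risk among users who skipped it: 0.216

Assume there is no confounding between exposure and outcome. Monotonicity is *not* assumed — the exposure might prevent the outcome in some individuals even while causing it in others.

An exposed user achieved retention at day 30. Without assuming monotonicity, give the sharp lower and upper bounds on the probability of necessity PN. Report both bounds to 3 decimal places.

Let p₁ = 0.592, p₀ = 0.216.
Under exogeneity alone the bounds on PN are max{0,(p₁−p₀)/p₁} ≤ PN ≤ min{1,(1−p₀)/p₁}.
  lower = (p₁ − p₀)/p₁ = 0.376 / 0.592 ≈ 0.6351
  upper = min{1, (1 − p₀)/p₁} = 0.784 / 0.592 ≈ 1.3243 → capped at 1

0.635 ≤ PN ≤ 1.000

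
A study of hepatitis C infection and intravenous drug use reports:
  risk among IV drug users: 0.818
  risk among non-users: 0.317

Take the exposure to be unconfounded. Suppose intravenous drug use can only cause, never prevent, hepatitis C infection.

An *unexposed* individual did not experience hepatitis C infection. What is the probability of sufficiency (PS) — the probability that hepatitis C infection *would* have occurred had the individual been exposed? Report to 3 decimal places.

PS ≈ 0.734

Let p₁ = 0.818, p₀ = 0.317.
Under exogeneity and monotonicity, PS = (p₁ − p₀) / (1 − p₀).
PS = (0.818 − 0.317) / (1 − 0.317) = 0.501 / 0.683 ≈ 0.7335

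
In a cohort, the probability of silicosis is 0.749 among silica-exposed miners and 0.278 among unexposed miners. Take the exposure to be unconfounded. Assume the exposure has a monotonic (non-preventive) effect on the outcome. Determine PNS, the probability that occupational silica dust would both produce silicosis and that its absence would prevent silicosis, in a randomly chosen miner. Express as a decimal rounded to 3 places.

Let p₁ = 0.749, p₀ = 0.278.
Under exogeneity and monotonicity, PNS = p₁ − p₀.
PNS = 0.749 − 0.278 = 0.471

PNS ≈ 0.471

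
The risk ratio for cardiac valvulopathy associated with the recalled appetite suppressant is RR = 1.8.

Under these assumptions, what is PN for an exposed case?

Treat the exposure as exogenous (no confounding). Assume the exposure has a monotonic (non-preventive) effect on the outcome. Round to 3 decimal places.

Under exogeneity and monotonicity, PN = (RR − 1) / RR = 1 − 1/RR.
PN = (1.8 − 1) / 1.8 = 0.8 / 1.8 ≈ 0.4444

PN ≈ 0.444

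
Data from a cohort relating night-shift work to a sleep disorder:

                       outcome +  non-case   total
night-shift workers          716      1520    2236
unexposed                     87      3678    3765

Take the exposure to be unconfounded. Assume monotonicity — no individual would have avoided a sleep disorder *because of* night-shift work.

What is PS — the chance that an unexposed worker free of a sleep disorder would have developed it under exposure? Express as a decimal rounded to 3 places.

p₁ = P(outcome | exposed) = 716/2236 = 0.32021
p₀ = P(outcome | unexposed) = 87/3765 = 0.023108
Under exogeneity and monotonicity, PS = (p₁ − p₀)/(1 − p₀).
PS = (0.32021 − 0.023108) / 0.97689 ≈ 0.3041

PS ≈ 0.304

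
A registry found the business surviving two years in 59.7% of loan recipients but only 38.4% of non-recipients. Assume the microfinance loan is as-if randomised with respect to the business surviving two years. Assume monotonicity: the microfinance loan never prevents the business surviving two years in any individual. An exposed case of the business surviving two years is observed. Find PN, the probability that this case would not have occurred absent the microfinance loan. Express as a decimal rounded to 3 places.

PN ≈ 0.357

p₁ = 0.597, p₀ = 0.384.
Under exogeneity and monotonicity, PN = (p₁ − p₀) / p₁.
PN = (0.597 − 0.384) / 0.597 = 0.213 / 0.597 ≈ 0.3568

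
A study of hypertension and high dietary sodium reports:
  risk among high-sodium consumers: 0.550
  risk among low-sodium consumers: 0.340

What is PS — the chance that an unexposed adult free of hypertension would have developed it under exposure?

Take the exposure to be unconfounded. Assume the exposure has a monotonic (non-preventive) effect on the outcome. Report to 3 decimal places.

Let p₁ = 0.55, p₀ = 0.34.
Under exogeneity and monotonicity, PS = (p₁ − p₀) / (1 − p₀).
PS = (0.55 − 0.34) / (1 − 0.34) = 0.21 / 0.66 ≈ 0.3182

PS ≈ 0.318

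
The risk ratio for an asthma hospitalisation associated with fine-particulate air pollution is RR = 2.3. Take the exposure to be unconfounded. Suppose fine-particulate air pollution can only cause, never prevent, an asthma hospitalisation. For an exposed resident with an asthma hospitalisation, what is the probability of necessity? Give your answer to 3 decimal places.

Under exogeneity and monotonicity, PN = (RR − 1) / RR = 1 − 1/RR.
PN = (2.3 − 1) / 2.3 = 1.3 / 2.3 ≈ 0.5652

PN ≈ 0.565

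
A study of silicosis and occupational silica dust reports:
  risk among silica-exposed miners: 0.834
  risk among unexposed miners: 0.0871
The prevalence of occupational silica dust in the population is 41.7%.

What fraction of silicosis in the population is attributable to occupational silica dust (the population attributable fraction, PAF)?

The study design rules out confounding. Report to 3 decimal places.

PAF ≈ 0.781

Let p₁ = 0.834, p₀ = 0.0871.
Overall risk P(Y=1) = π·p₁ + (1−π)·p₀ = 0.417×0.834 + 0.583×0.0871 = 0.39856.
Under exogeneity, PAF = [P(Y=1) − p₀] / P(Y=1).
PAF = (0.39856 − 0.0871) / 0.39856 ≈ 0.7815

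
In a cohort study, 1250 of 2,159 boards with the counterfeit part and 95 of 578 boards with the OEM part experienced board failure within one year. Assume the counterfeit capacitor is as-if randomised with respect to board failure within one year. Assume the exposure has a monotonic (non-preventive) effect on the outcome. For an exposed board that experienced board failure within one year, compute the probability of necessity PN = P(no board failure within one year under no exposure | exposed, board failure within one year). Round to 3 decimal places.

PN ≈ 0.716

p₁ = P(outcome | exposed) = 1250/2159 = 0.57897
p₀ = P(outcome | unexposed) = 95/578 = 0.16436
Under exogeneity and monotonicity, PN = (p₁ − p₀) / p₁.
PN = (0.57897 − 0.16436) / 0.57897 = 0.41461 / 0.57897 ≈ 0.7161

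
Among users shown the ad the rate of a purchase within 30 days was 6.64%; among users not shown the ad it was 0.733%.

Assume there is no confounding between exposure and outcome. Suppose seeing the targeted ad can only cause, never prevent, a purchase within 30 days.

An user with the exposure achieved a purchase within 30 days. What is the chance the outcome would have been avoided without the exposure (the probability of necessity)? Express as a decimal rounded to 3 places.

PN ≈ 0.890

p₁ = 0.0664, p₀ = 0.00733.
Under exogeneity and monotonicity, PN = (p₁ − p₀) / p₁.
PN = (0.0664 − 0.00733) / 0.0664 = 0.05907 / 0.0664 ≈ 0.8896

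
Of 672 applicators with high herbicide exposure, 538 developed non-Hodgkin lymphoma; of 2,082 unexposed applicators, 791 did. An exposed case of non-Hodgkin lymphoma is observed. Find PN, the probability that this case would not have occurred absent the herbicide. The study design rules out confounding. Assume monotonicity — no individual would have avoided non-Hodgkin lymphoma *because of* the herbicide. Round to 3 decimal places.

PN ≈ 0.525

p₁ = P(outcome | exposed) = 538/672 = 0.8006
p₀ = P(outcome | unexposed) = 791/2082 = 0.37992
Under exogeneity and monotonicity, PN = (p₁ − p₀) / p₁.
PN = (0.8006 − 0.37992) / 0.8006 = 0.42067 / 0.8006 ≈ 0.5254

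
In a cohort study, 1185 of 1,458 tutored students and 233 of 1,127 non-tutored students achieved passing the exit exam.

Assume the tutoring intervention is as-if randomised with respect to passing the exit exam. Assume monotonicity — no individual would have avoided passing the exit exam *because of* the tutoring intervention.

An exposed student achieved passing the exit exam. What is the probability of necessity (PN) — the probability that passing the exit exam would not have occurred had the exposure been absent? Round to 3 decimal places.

PN ≈ 0.746

p₁ = P(outcome | exposed) = 1185/1458 = 0.81276
p₀ = P(outcome | unexposed) = 233/1127 = 0.20674
Under exogeneity and monotonicity, PN = (p₁ − p₀) / p₁.
PN = (0.81276 − 0.20674) / 0.81276 = 0.60601 / 0.81276 ≈ 0.7456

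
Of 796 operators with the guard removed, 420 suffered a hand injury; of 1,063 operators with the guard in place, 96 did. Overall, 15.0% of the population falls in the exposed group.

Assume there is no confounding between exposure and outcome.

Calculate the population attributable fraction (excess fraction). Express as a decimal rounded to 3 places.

p₁ = P(outcome | exposed) = 420/796 = 0.52764
p₀ = P(outcome | unexposed) = 96/1063 = 0.09031
Overall risk P(Y=1) = π·p₁ + (1−π)·p₀ = 0.15×0.52764 + 0.85×0.09031 = 0.15591.
Under exogeneity, PAF = [P(Y=1) − p₀] / P(Y=1).
PAF = (0.15591 − 0.09031) / 0.15591 ≈ 0.4208

PAF ≈ 0.421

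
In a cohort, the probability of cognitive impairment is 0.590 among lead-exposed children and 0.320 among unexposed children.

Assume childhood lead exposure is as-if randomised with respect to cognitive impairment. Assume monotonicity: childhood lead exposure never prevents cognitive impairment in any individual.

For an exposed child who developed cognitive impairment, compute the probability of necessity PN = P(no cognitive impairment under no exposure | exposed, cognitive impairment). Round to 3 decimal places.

PN ≈ 0.458

Let p₁ = 0.59, p₀ = 0.32.
Under exogeneity and monotonicity, PN = (p₁ − p₀) / p₁.
PN = (0.59 − 0.32) / 0.59 = 0.27 / 0.59 ≈ 0.4576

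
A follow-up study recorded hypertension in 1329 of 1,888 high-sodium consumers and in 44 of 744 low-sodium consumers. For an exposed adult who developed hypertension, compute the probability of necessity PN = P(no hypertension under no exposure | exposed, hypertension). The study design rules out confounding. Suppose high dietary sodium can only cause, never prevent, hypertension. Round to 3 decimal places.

PN ≈ 0.916

p₁ = P(outcome | exposed) = 1329/1888 = 0.70392
p₀ = P(outcome | unexposed) = 44/744 = 0.05914
Under exogeneity and monotonicity, PN = (p₁ − p₀) / p₁.
PN = (0.70392 − 0.05914) / 0.70392 = 0.64478 / 0.70392 ≈ 0.9160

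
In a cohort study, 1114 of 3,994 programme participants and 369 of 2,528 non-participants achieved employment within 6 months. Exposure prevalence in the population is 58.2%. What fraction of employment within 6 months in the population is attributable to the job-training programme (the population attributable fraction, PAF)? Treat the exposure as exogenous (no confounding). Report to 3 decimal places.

PAF ≈ 0.346

p₁ = P(outcome | exposed) = 1114/3994 = 0.27892
p₀ = P(outcome | unexposed) = 369/2528 = 0.14597
Overall risk P(Y=1) = π·p₁ + (1−π)·p₀ = 0.582×0.27892 + 0.418×0.14597 = 0.22334.
Under exogeneity, PAF = [P(Y=1) − p₀] / P(Y=1).
PAF = (0.22334 − 0.14597) / 0.22334 ≈ 0.3465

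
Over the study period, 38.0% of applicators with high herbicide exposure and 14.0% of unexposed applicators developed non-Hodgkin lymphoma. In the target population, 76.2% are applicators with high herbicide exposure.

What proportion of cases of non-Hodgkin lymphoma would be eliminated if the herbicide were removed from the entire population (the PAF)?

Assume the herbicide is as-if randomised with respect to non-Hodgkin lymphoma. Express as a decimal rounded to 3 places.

PAF ≈ 0.566

p₁ = 0.38, p₀ = 0.14.
Overall risk P(Y=1) = π·p₁ + (1−π)·p₀ = 0.762×0.38 + 0.238×0.14 = 0.32288.
Under exogeneity, PAF = [P(Y=1) − p₀] / P(Y=1).
PAF = (0.32288 − 0.14) / 0.32288 ≈ 0.5664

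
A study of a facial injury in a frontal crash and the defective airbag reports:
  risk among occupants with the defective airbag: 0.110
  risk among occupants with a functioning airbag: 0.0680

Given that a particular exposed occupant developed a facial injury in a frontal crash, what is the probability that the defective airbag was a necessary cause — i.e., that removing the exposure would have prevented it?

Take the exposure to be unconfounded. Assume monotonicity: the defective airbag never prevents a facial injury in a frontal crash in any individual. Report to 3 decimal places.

Let p₁ = 0.11, p₀ = 0.068.
Under exogeneity and monotonicity, PN = (p₁ − p₀) / p₁.
PN = (0.11 − 0.068) / 0.11 = 0.042 / 0.11 ≈ 0.3818

PN ≈ 0.382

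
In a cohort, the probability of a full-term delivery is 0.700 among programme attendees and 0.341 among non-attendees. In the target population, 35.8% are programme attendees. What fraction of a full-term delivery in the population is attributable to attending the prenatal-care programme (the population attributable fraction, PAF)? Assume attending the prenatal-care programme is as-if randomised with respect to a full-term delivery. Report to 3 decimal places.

PAF ≈ 0.274

Let p₁ = 0.7, p₀ = 0.341.
Overall risk P(Y=1) = π·p₁ + (1−π)·p₀ = 0.358×0.7 + 0.642×0.341 = 0.46952.
Under exogeneity, PAF = [P(Y=1) − p₀] / P(Y=1).
PAF = (0.46952 − 0.341) / 0.46952 ≈ 0.2737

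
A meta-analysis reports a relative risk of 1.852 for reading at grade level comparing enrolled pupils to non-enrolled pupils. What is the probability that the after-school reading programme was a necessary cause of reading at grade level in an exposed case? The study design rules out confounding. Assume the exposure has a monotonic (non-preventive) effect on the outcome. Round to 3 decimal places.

Under exogeneity and monotonicity, PN = (RR − 1) / RR = 1 − 1/RR.
PN = (1.852 − 1) / 1.852 = 0.852 / 1.852 ≈ 0.4600

PN ≈ 0.460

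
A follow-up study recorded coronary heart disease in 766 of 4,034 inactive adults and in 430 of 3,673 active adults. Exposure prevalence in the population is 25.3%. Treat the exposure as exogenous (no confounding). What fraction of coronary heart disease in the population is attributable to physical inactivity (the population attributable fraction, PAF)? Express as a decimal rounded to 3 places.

PAF ≈ 0.136

p₁ = P(outcome | exposed) = 766/4034 = 0.18989
p₀ = P(outcome | unexposed) = 430/3673 = 0.11707
Overall risk P(Y=1) = π·p₁ + (1−π)·p₀ = 0.253×0.18989 + 0.747×0.11707 = 0.13549.
Under exogeneity, PAF = [P(Y=1) − p₀] / P(Y=1).
PAF = (0.13549 − 0.11707) / 0.13549 ≈ 0.1360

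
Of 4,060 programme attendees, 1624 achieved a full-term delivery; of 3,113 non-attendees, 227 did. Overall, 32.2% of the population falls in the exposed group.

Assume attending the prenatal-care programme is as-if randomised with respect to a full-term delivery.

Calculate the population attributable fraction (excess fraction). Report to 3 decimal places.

PAF ≈ 0.591

p₁ = P(outcome | exposed) = 1624/4060 = 0.4
p₀ = P(outcome | unexposed) = 227/3113 = 0.07292
Overall risk P(Y=1) = π·p₁ + (1−π)·p₀ = 0.322×0.4 + 0.678×0.07292 = 0.17824.
Under exogeneity, PAF = [P(Y=1) − p₀] / P(Y=1).
PAF = (0.17824 − 0.07292) / 0.17824 ≈ 0.5909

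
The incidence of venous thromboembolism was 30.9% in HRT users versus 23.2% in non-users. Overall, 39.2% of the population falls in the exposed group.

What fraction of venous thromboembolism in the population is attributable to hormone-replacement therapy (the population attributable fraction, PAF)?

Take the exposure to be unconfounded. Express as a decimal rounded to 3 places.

PAF ≈ 0.115

p₁ = 0.309, p₀ = 0.232.
Overall risk P(Y=1) = π·p₁ + (1−π)·p₀ = 0.392×0.309 + 0.608×0.232 = 0.26218.
Under exogeneity, PAF = [P(Y=1) − p₀] / P(Y=1).
PAF = (0.26218 − 0.232) / 0.26218 ≈ 0.1151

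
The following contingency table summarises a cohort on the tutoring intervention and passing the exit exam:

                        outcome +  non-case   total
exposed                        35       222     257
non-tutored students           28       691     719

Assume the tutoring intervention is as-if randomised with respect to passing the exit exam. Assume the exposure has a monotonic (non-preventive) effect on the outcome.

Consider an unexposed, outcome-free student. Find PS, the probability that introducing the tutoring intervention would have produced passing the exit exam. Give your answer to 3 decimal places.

PS ≈ 0.101

p₁ = P(outcome | exposed) = 35/257 = 0.13619
p₀ = P(outcome | unexposed) = 28/719 = 0.038943
Under exogeneity and monotonicity, PS = (p₁ − p₀)/(1 − p₀).
PS = (0.13619 − 0.038943) / 0.96106 ≈ 0.1012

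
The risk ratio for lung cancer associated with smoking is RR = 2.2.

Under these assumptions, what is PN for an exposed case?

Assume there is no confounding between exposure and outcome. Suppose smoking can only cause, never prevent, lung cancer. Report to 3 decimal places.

Under exogeneity and monotonicity, PN = (RR − 1) / RR = 1 − 1/RR.
PN = (2.2 − 1) / 2.2 = 1.2 / 2.2 ≈ 0.5455

PN ≈ 0.545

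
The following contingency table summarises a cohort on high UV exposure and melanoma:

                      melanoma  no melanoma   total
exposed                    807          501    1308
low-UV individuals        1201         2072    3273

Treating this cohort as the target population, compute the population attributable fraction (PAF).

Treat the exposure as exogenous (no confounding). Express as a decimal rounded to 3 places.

PAF ≈ 0.163

p₁ = P(outcome | exposed) = 807/1308 = 0.61697
p₀ = P(outcome | unexposed) = 1201/3273 = 0.36694
Exposure prevalence π = 1308/4581 = 0.28553; overall risk P(Y=1) = 0.43833.
Under exogeneity, PAF = [P(Y=1) − p₀]/P(Y=1).
PAF = (0.43833 − 0.36694) / 0.43833 ≈ 0.1629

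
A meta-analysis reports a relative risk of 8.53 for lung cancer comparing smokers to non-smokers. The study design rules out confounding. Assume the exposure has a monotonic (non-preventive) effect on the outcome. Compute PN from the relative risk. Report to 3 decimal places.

Under exogeneity and monotonicity, PN = (RR − 1) / RR = 1 − 1/RR.
PN = (8.53 − 1) / 8.53 = 7.53 / 8.53 ≈ 0.8828

PN ≈ 0.883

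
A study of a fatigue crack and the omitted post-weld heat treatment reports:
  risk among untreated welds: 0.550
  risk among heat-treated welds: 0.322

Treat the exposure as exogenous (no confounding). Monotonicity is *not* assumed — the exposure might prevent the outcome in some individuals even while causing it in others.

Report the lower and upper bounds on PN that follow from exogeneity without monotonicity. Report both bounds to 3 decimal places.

0.415 ≤ PN ≤ 1.000

Let p₁ = 0.55, p₀ = 0.322.
Under exogeneity alone the bounds on PN are max{0,(p₁−p₀)/p₁} ≤ PN ≤ min{1,(1−p₀)/p₁}.
  lower = (p₁ − p₀)/p₁ = 0.228 / 0.55 ≈ 0.4145
  upper = min{1, (1 − p₀)/p₁} = 0.678 / 0.55 ≈ 1.2327 → capped at 1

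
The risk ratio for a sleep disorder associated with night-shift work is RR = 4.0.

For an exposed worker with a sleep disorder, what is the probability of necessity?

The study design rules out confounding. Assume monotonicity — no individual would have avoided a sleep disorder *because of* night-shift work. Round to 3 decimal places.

PN ≈ 0.750

Under exogeneity and monotonicity, PN = (RR − 1) / RR = 1 − 1/RR.
PN = (4.0 − 1) / 4.0 = 3 / 4.0 ≈ 0.7500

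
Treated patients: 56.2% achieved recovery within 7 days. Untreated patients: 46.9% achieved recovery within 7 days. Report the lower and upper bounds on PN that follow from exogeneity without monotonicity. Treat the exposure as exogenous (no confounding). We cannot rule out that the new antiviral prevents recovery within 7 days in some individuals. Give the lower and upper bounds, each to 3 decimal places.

p₁ = 0.562, p₀ = 0.469.
Under exogeneity alone the bounds on PN are max{0,(p₁−p₀)/p₁} ≤ PN ≤ min{1,(1−p₀)/p₁}.
  lower = (p₁ − p₀)/p₁ = 0.093 / 0.562 ≈ 0.1655
  upper = min{1, (1 − p₀)/p₁} = 0.531 / 0.562 ≈ 0.9448

0.165 ≤ PN ≤ 0.945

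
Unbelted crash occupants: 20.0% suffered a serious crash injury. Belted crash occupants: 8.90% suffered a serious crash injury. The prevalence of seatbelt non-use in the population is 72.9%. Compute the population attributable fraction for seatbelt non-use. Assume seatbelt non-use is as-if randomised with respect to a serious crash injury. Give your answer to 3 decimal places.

PAF ≈ 0.476

p₁ = 0.2, p₀ = 0.089.
Overall risk P(Y=1) = π·p₁ + (1−π)·p₀ = 0.729×0.2 + 0.271×0.089 = 0.16992.
Under exogeneity, PAF = [P(Y=1) − p₀] / P(Y=1).
PAF = (0.16992 − 0.089) / 0.16992 ≈ 0.4762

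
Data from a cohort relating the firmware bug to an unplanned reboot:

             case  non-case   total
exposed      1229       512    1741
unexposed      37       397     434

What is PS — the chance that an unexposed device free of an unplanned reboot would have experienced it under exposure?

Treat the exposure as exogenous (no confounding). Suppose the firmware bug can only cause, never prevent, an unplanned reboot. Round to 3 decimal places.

PS ≈ 0.679

p₁ = P(outcome | exposed) = 1229/1741 = 0.70592
p₀ = P(outcome | unexposed) = 37/434 = 0.085253
Under exogeneity and monotonicity, PS = (p₁ − p₀) / (1 − p₀).
PS = (0.70592 − 0.085253) / (1 − 0.085253) = 0.62066 / 0.91475 ≈ 0.6785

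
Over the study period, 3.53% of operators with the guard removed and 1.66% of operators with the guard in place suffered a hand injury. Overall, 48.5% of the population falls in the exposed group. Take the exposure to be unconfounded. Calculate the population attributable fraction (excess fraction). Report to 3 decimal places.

PAF ≈ 0.353

p₁ = 0.0353, p₀ = 0.0166.
Overall risk P(Y=1) = π·p₁ + (1−π)·p₀ = 0.485×0.0353 + 0.515×0.0166 = 0.02567.
Under exogeneity, PAF = [P(Y=1) − p₀] / P(Y=1).
PAF = (0.02567 − 0.0166) / 0.02567 ≈ 0.3533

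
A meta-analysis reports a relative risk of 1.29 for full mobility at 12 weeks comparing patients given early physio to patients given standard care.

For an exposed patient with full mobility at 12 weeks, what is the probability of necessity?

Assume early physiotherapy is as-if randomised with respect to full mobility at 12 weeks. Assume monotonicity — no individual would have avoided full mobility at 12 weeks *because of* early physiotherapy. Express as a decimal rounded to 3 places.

PN ≈ 0.225

Under exogeneity and monotonicity, PN = (RR − 1) / RR = 1 − 1/RR.
PN = (1.29 − 1) / 1.29 = 0.29 / 1.29 ≈ 0.2248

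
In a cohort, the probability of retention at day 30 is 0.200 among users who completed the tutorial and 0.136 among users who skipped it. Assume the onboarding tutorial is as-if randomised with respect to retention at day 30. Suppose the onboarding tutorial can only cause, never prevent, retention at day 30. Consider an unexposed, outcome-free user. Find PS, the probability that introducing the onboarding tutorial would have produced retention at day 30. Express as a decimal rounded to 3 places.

PS ≈ 0.074

Let p₁ = 0.2, p₀ = 0.136.
Under exogeneity and monotonicity, PS = (p₁ − p₀) / (1 − p₀).
PS = (0.2 − 0.136) / (1 − 0.136) = 0.064 / 0.864 ≈ 0.0741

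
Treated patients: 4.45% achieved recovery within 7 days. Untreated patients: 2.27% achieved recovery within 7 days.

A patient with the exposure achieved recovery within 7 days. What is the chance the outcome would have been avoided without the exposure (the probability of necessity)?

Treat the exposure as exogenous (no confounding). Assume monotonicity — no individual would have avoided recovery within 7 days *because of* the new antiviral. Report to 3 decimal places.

p₁ = 0.0445, p₀ = 0.0227.
Under exogeneity and monotonicity, PN = (p₁ − p₀) / p₁.
PN = (0.0445 − 0.0227) / 0.0445 = 0.0218 / 0.0445 ≈ 0.4899

PN ≈ 0.490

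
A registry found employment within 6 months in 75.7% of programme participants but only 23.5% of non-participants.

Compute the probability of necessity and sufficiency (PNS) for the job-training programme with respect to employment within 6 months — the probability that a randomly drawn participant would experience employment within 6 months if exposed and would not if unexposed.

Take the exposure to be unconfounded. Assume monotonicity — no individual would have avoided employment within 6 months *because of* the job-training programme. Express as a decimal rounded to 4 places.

p₁ = 0.757, p₀ = 0.235.
Under exogeneity and monotonicity, PNS = p₁ − p₀.
PNS = 0.757 − 0.235 = 0.522

PNS ≈ 0.5220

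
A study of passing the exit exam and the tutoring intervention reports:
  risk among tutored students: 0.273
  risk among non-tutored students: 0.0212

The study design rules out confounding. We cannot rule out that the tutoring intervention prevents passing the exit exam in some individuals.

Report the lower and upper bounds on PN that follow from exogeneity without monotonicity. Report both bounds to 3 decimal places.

Let p₁ = 0.273, p₀ = 0.0212.
Under exogeneity alone the bounds on PN are max{0,(p₁−p₀)/p₁} ≤ PN ≤ min{1,(1−p₀)/p₁}.
  lower = (p₁ − p₀)/p₁ = 0.2518 / 0.273 ≈ 0.9223
  upper = min{1, (1 − p₀)/p₁} = 0.9788 / 0.273 ≈ 3.5853 → capped at 1

0.922 ≤ PN ≤ 1.000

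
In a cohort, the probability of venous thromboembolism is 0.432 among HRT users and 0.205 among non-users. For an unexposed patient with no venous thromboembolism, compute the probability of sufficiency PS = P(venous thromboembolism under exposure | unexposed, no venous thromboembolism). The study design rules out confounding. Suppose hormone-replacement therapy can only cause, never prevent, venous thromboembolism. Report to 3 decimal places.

PS ≈ 0.286

Let p₁ = 0.432, p₀ = 0.205.
Under exogeneity and monotonicity, PS = (p₁ − p₀) / (1 − p₀).
PS = (0.432 − 0.205) / (1 − 0.205) = 0.227 / 0.795 ≈ 0.2855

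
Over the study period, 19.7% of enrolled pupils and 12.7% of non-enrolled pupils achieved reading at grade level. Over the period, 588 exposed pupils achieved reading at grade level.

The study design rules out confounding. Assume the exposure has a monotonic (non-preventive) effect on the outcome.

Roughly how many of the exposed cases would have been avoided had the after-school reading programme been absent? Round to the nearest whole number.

about 209 cases

p₁ = 0.197, p₀ = 0.127.
PN = (p₁ − p₀)/p₁ = (0.197 − 0.127) / 0.197 ≈ 0.35533.
Attributable cases ≈ PN × (exposed cases) = 0.35533 × 588 ≈ 208.93.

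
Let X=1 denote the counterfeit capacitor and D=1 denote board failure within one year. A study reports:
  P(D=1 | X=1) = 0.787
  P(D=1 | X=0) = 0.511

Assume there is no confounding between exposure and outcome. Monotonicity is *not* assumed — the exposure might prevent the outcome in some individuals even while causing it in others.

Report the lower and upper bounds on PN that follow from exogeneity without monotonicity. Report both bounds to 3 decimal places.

0.351 ≤ PN ≤ 0.621

Let p₁ = 0.787, p₀ = 0.511.
Under exogeneity alone the bounds on PN are max{0,(p₁−p₀)/p₁} ≤ PN ≤ min{1,(1−p₀)/p₁}.
  lower = (p₁ − p₀)/p₁ = 0.276 / 0.787 ≈ 0.3507
  upper = min{1, (1 − p₀)/p₁} = 0.489 / 0.787 ≈ 0.6213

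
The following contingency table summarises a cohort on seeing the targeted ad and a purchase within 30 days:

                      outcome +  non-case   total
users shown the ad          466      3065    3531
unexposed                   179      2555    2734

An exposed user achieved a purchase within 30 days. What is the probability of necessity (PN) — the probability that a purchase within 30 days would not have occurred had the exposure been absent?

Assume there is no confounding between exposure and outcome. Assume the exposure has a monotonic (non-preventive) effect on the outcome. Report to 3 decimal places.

PN ≈ 0.504

p₁ = P(outcome | exposed) = 466/3531 = 0.13197
p₀ = P(outcome | unexposed) = 179/2734 = 0.065472
Under exogeneity and monotonicity, PN = (p₁ − p₀)/p₁.
PN = (0.13197 − 0.065472) / 0.13197 ≈ 0.5039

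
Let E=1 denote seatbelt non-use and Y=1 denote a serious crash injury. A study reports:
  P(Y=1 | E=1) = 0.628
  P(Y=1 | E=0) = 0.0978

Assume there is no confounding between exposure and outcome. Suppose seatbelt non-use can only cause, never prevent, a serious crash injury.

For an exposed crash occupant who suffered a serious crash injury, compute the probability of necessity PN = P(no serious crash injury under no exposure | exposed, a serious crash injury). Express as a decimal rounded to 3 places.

PN ≈ 0.844

Let p₁ = 0.628, p₀ = 0.0978.
Under exogeneity and monotonicity, PN = (p₁ − p₀) / p₁.
PN = (0.628 − 0.0978) / 0.628 = 0.5302 / 0.628 ≈ 0.8443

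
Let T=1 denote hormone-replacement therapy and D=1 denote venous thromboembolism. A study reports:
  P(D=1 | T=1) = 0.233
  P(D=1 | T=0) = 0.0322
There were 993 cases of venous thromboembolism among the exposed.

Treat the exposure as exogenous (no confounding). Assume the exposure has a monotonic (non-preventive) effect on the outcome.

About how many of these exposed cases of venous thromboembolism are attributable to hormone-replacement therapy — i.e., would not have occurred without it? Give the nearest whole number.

about 856 cases

Let p₁ = 0.233, p₀ = 0.0322.
PN = (p₁ − p₀)/p₁ = (0.233 − 0.0322) / 0.233 ≈ 0.86180.
Attributable cases ≈ PN × (exposed cases) = 0.86180 × 993 ≈ 855.77.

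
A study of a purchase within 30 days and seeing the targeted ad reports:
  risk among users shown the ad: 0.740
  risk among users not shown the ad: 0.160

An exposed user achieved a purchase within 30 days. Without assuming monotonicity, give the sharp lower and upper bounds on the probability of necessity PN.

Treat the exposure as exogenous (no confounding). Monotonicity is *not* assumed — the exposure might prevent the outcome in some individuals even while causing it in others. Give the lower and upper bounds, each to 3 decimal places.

Let p₁ = 0.74, p₀ = 0.16.
Under exogeneity alone the bounds on PN are max{0,(p₁−p₀)/p₁} ≤ PN ≤ min{1,(1−p₀)/p₁}.
  lower = (p₁ − p₀)/p₁ = 0.58 / 0.74 ≈ 0.7838
  upper = min{1, (1 − p₀)/p₁} = 0.84 / 0.74 ≈ 1.1351 → capped at 1

0.784 ≤ PN ≤ 1.000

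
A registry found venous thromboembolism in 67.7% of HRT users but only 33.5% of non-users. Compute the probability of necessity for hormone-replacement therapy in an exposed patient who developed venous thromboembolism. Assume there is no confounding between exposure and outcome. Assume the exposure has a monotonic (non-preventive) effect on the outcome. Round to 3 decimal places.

p₁ = 0.677, p₀ = 0.335.
Under exogeneity and monotonicity, PN = (p₁ − p₀) / p₁.
PN = (0.677 − 0.335) / 0.677 = 0.342 / 0.677 ≈ 0.5052

PN ≈ 0.505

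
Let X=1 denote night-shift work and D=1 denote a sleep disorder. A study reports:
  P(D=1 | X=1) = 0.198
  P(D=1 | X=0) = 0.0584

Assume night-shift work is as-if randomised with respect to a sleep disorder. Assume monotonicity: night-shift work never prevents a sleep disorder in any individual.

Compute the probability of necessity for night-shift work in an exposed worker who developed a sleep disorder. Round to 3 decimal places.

PN ≈ 0.705

Let p₁ = 0.198, p₀ = 0.0584.
Under exogeneity and monotonicity, PN = (p₁ − p₀) / p₁.
PN = (0.198 − 0.0584) / 0.198 = 0.1396 / 0.198 ≈ 0.7051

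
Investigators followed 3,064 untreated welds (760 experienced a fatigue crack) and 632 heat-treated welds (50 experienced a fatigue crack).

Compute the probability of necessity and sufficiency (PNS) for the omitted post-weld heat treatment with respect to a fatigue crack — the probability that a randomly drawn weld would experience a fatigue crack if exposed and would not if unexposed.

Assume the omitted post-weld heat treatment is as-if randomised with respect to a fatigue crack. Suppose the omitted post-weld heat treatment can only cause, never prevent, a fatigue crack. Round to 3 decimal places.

PNS ≈ 0.169

p₁ = P(outcome | exposed) = 760/3064 = 0.24804
p₀ = P(outcome | unexposed) = 50/632 = 0.079114
Under exogeneity and monotonicity, PNS = p₁ − p₀.
PNS = 0.24804 − 0.079114 = 0.16893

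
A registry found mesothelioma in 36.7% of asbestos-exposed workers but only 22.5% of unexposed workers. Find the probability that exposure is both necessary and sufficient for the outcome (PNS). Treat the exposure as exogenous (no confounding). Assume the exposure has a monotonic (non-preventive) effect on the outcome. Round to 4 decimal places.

PNS ≈ 0.1420

p₁ = 0.367, p₀ = 0.225.
Under exogeneity and monotonicity, PNS = p₁ − p₀.
PNS = 0.367 − 0.225 = 0.142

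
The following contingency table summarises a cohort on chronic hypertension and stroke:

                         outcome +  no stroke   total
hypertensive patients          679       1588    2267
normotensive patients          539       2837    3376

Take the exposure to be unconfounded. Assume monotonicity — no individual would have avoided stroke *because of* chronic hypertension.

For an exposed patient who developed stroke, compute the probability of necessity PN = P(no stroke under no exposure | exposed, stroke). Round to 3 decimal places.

p₁ = P(outcome | exposed) = 679/2267 = 0.29951
p₀ = P(outcome | unexposed) = 539/3376 = 0.15966
Under exogeneity and monotonicity, PN = (p₁ − p₀) / p₁.
PN = (0.29951 − 0.15966) / 0.29951 = 0.13986 / 0.29951 ≈ 0.4669

PN ≈ 0.467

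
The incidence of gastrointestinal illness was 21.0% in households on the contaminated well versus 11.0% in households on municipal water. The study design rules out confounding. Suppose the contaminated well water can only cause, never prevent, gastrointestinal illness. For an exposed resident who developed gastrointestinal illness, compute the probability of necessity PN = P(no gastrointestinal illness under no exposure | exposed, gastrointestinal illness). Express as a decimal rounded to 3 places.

p₁ = 0.21, p₀ = 0.11.
Under exogeneity and monotonicity, PN = (p₁ − p₀) / p₁.
PN = (0.21 − 0.11) / 0.21 = 0.1 / 0.21 ≈ 0.4762

PN ≈ 0.476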